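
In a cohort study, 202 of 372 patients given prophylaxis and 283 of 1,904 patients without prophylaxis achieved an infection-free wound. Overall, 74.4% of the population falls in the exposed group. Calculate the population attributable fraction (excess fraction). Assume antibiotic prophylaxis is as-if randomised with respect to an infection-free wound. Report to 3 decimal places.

p₁ = P(outcome | exposed) = 202/372 = 0.54301
p₀ = P(outcome | unexposed) = 283/1904 = 0.14863
Overall risk P(Y=1) = π·p₁ + (1−π)·p₀ = 0.744×0.54301 + 0.256×0.14863 = 0.44205.
Under exogeneity, PAF = [P(Y=1) − p₀] / P(Y=1).
PAF = (0.44205 − 0.14863) / 0.44205 ≈ 0.6638

PAF ≈ 0.664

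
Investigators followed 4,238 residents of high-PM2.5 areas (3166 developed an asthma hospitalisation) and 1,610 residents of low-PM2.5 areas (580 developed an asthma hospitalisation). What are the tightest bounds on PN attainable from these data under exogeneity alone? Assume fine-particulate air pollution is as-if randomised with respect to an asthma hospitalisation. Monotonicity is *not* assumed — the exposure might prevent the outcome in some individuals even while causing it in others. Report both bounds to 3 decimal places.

0.518 ≤ PN ≤ 0.856

p₁ = P(outcome | exposed) = 3166/4238 = 0.74705
p₀ = P(outcome | unexposed) = 580/1610 = 0.36025
Under exogeneity alone the bounds on PN are max{0,(p₁−p₀)/p₁} ≤ PN ≤ min{1,(1−p₀)/p₁}.
  lower = (p₁ − p₀)/p₁ = 0.3868 / 0.74705 ≈ 0.5178
  upper = min{1, (1 − p₀)/p₁} = 0.63975 / 0.74705 ≈ 0.8564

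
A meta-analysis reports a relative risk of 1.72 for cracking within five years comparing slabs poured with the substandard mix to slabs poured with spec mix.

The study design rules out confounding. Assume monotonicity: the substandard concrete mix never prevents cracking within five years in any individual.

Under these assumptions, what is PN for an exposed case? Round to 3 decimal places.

PN ≈ 0.419

Under exogeneity and monotonicity, PN = (RR − 1) / RR = 1 − 1/RR.
PN = (1.72 − 1) / 1.72 = 0.72 / 1.72 ≈ 0.4186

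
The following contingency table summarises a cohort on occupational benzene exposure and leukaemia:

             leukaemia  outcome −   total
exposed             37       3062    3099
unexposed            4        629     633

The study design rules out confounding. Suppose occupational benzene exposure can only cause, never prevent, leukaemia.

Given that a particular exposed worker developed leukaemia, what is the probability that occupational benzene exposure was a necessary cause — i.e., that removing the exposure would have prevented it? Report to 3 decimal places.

PN ≈ 0.471

p₁ = P(outcome | exposed) = 37/3099 = 0.011939
p₀ = P(outcome | unexposed) = 4/633 = 0.0063191
Under exogeneity and monotonicity, PN = (p₁ − p₀)/p₁.
PN = (0.011939 − 0.0063191) / 0.011939 ≈ 0.4707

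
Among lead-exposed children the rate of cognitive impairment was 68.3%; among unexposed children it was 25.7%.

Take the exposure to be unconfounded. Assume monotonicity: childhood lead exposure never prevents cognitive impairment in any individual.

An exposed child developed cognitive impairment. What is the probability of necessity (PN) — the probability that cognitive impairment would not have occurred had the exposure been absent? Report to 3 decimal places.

PN ≈ 0.624

p₁ = 0.683, p₀ = 0.257.
Under exogeneity and monotonicity, PN = (p₁ − p₀) / p₁.
PN = (0.683 − 0.257) / 0.683 = 0.426 / 0.683 ≈ 0.6237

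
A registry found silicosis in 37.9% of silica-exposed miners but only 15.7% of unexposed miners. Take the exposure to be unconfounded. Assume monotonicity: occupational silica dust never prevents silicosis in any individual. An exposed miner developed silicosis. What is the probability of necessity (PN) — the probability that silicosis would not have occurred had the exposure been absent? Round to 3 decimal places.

p₁ = 0.379, p₀ = 0.157.
Under exogeneity and monotonicity, PN = (p₁ − p₀) / p₁.
PN = (0.379 − 0.157) / 0.379 = 0.222 / 0.379 ≈ 0.5858

PN ≈ 0.586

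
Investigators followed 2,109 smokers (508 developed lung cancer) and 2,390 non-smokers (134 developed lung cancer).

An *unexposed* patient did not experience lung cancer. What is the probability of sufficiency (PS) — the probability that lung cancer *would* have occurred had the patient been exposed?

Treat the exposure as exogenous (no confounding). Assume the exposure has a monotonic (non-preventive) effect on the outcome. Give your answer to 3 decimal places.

p₁ = P(outcome | exposed) = 508/2109 = 0.24087
p₀ = P(outcome | unexposed) = 134/2390 = 0.056067
Under exogeneity and monotonicity, PS = (p₁ − p₀) / (1 − p₀).
PS = (0.24087 − 0.056067) / (1 − 0.056067) = 0.18481 / 0.94393 ≈ 0.1958

PS ≈ 0.196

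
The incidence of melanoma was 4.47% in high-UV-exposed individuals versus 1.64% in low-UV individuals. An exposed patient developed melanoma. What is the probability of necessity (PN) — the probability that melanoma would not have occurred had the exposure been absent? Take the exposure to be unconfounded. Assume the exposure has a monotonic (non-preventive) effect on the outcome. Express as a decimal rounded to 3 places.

p₁ = 0.0447, p₀ = 0.0164.
Under exogeneity and monotonicity, PN = (p₁ − p₀) / p₁.
PN = (0.0447 − 0.0164) / 0.0447 = 0.0283 / 0.0447 ≈ 0.6331

PN ≈ 0.633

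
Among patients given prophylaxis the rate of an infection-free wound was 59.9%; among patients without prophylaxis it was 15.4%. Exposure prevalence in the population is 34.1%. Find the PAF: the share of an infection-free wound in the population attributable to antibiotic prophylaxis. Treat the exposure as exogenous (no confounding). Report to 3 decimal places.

PAF ≈ 0.496

p₁ = 0.599, p₀ = 0.154.
Overall risk P(Y=1) = π·p₁ + (1−π)·p₀ = 0.341×0.599 + 0.659×0.154 = 0.30574.
Under exogeneity, PAF = [P(Y=1) − p₀] / P(Y=1).
PAF = (0.30574 − 0.154) / 0.30574 ≈ 0.4963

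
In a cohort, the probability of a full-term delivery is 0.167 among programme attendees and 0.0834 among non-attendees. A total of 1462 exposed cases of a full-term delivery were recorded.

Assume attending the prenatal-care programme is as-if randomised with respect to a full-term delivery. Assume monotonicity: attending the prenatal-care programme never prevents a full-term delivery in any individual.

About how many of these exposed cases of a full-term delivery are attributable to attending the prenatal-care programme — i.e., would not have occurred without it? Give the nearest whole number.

about 732 cases

Let p₁ = 0.167, p₀ = 0.0834.
PN = (p₁ − p₀)/p₁ = (0.167 − 0.0834) / 0.167 ≈ 0.50060.
Attributable cases ≈ PN × (exposed cases) = 0.50060 × 1462 ≈ 731.88.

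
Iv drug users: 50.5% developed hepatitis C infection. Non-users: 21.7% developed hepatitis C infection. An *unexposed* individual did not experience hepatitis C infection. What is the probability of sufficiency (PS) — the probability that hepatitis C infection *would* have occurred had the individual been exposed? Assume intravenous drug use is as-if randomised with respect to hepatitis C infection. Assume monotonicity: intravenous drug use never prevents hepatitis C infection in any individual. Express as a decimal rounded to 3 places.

PS ≈ 0.368

p₁ = 0.505, p₀ = 0.217.
Under exogeneity and monotonicity, PS = (p₁ − p₀) / (1 − p₀).
PS = (0.505 − 0.217) / (1 − 0.217) = 0.288 / 0.783 ≈ 0.3678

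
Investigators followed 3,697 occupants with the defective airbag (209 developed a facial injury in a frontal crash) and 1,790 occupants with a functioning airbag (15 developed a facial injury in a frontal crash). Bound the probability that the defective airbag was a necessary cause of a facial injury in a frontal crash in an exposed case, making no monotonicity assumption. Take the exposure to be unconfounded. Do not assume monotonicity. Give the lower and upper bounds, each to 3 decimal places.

p₁ = P(outcome | exposed) = 209/3697 = 0.056532
p₀ = P(outcome | unexposed) = 15/1790 = 0.0083799
Under exogeneity alone the bounds on PN are max{0,(p₁−p₀)/p₁} ≤ PN ≤ min{1,(1−p₀)/p₁}.
  lower = (p₁ − p₀)/p₁ = 0.048152 / 0.056532 ≈ 0.8518
  upper = min{1, (1 − p₀)/p₁} = 0.99162 / 0.056532 ≈ 17.5408 → capped at 1

0.852 ≤ PN ≤ 1.000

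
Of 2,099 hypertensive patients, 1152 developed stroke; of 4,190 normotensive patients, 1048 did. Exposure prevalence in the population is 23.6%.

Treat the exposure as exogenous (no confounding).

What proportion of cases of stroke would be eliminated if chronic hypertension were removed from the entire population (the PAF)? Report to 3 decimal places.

p₁ = P(outcome | exposed) = 1152/2099 = 0.54883
p₀ = P(outcome | unexposed) = 1048/4190 = 0.25012
Overall risk P(Y=1) = π·p₁ + (1−π)·p₀ = 0.236×0.54883 + 0.764×0.25012 = 0.32062.
Under exogeneity, PAF = [P(Y=1) − p₀] / P(Y=1).
PAF = (0.32062 − 0.25012) / 0.32062 ≈ 0.2199

PAF ≈ 0.220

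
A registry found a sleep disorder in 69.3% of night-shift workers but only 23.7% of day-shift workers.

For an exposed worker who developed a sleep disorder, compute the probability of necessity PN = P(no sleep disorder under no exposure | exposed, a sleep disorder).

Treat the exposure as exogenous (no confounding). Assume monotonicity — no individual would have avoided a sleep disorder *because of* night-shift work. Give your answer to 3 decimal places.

p₁ = 0.693, p₀ = 0.237.
Under exogeneity and monotonicity, PN = (p₁ − p₀) / p₁.
PN = (0.693 − 0.237) / 0.693 = 0.456 / 0.693 ≈ 0.6580

PN ≈ 0.658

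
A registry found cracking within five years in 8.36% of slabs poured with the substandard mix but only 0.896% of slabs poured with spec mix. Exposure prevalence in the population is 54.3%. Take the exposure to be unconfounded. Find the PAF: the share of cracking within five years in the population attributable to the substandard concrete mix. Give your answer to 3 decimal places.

PAF ≈ 0.819

p₁ = 0.0836, p₀ = 0.00896.
Overall risk P(Y=1) = π·p₁ + (1−π)·p₀ = 0.543×0.0836 + 0.457×0.00896 = 0.04949.
Under exogeneity, PAF = [P(Y=1) − p₀] / P(Y=1).
PAF = (0.04949 − 0.00896) / 0.04949 ≈ 0.8190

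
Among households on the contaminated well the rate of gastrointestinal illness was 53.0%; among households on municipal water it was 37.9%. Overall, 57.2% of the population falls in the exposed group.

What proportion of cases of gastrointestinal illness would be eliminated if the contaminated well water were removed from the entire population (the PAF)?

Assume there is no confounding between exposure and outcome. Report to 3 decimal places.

PAF ≈ 0.186

p₁ = 0.53, p₀ = 0.379.
Overall risk P(Y=1) = π·p₁ + (1−π)·p₀ = 0.572×0.53 + 0.428×0.379 = 0.46537.
Under exogeneity, PAF = [P(Y=1) − p₀] / P(Y=1).
PAF = (0.46537 − 0.379) / 0.46537 ≈ 0.1856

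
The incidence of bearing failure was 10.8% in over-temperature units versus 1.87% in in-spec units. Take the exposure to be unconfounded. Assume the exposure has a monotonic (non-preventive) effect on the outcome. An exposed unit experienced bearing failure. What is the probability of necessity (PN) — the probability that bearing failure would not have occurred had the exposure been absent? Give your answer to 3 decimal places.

p₁ = 0.108, p₀ = 0.0187.
Under exogeneity and monotonicity, PN = (p₁ − p₀) / p₁.
PN = (0.108 − 0.0187) / 0.108 = 0.0893 / 0.108 ≈ 0.8269

PN ≈ 0.827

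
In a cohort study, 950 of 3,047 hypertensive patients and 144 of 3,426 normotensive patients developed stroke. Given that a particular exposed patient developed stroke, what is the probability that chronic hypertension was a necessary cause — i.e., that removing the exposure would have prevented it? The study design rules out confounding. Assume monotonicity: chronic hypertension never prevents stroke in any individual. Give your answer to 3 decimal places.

p₁ = P(outcome | exposed) = 950/3047 = 0.31178
p₀ = P(outcome | unexposed) = 144/3426 = 0.042032
Under exogeneity and monotonicity, PN = (p₁ − p₀) / p₁.
PN = (0.31178 − 0.042032) / 0.31178 = 0.26975 / 0.31178 ≈ 0.8652

PN ≈ 0.865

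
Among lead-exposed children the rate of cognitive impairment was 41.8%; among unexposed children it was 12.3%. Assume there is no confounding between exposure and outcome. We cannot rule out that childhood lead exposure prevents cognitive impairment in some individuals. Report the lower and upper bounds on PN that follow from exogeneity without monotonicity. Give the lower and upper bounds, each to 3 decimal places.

0.706 ≤ PN ≤ 1.000

p₁ = 0.418, p₀ = 0.123.
Under exogeneity alone the bounds on PN are max{0,(p₁−p₀)/p₁} ≤ PN ≤ min{1,(1−p₀)/p₁}.
  lower = (p₁ − p₀)/p₁ = 0.295 / 0.418 ≈ 0.7057
  upper = min{1, (1 − p₀)/p₁} = 0.877 / 0.418 ≈ 2.0981 → capped at 1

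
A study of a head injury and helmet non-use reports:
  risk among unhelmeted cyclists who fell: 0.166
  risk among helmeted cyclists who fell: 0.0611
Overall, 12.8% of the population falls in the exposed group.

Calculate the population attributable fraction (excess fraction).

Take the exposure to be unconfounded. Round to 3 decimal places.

PAF ≈ 0.180

Let p₁ = 0.166, p₀ = 0.0611.
Overall risk P(Y=1) = π·p₁ + (1−π)·p₀ = 0.128×0.166 + 0.872×0.0611 = 0.074527.
Under exogeneity, PAF = [P(Y=1) − p₀] / P(Y=1).
PAF = (0.074527 − 0.0611) / 0.074527 ≈ 0.1802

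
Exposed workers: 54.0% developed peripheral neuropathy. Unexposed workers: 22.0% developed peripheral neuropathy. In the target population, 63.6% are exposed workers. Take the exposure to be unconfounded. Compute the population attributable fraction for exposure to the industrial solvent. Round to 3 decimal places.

PAF ≈ 0.481

p₁ = 0.54, p₀ = 0.22.
Overall risk P(Y=1) = π·p₁ + (1−π)·p₀ = 0.636×0.54 + 0.364×0.22 = 0.42352.
Under exogeneity, PAF = [P(Y=1) − p₀] / P(Y=1).
PAF = (0.42352 − 0.22) / 0.42352 ≈ 0.4805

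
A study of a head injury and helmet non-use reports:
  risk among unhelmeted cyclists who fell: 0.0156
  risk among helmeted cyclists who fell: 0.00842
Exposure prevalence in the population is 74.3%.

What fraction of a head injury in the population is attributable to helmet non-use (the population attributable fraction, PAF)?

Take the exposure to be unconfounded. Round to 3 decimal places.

Let p₁ = 0.0156, p₀ = 0.00842.
Overall risk P(Y=1) = π·p₁ + (1−π)·p₀ = 0.743×0.0156 + 0.257×0.00842 = 0.013755.
Under exogeneity, PAF = [P(Y=1) − p₀] / P(Y=1).
PAF = (0.013755 − 0.00842) / 0.013755 ≈ 0.3878

PAF ≈ 0.388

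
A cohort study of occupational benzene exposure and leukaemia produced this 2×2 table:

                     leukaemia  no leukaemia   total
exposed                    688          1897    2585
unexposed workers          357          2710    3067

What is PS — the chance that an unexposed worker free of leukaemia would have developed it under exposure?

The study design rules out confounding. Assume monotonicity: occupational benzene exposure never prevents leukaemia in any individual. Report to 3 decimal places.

PS ≈ 0.169

p₁ = P(outcome | exposed) = 688/2585 = 0.26615
p₀ = P(outcome | unexposed) = 357/3067 = 0.1164
Under exogeneity and monotonicity, PS = (p₁ − p₀)/(1 − p₀).
PS = (0.26615 − 0.1164) / 0.8836 ≈ 0.1695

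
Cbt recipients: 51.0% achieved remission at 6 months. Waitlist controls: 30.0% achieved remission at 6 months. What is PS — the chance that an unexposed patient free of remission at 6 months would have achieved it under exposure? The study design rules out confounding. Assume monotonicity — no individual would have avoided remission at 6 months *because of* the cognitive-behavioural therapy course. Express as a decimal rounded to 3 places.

p₁ = 0.51, p₀ = 0.3.
Under exogeneity and monotonicity, PS = (p₁ − p₀) / (1 − p₀).
PS = (0.51 − 0.3) / (1 − 0.3) = 0.21 / 0.7 ≈ 0.3000

PS ≈ 0.300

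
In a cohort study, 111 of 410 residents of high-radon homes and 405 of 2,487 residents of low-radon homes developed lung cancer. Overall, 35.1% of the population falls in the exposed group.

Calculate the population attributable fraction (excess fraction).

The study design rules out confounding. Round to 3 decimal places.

p₁ = P(outcome | exposed) = 111/410 = 0.27073
p₀ = P(outcome | unexposed) = 405/2487 = 0.16285
Overall risk P(Y=1) = π·p₁ + (1−π)·p₀ = 0.351×0.27073 + 0.649×0.16285 = 0.20071.
Under exogeneity, PAF = [P(Y=1) − p₀] / P(Y=1).
PAF = (0.20071 − 0.16285) / 0.20071 ≈ 0.1887

PAF ≈ 0.189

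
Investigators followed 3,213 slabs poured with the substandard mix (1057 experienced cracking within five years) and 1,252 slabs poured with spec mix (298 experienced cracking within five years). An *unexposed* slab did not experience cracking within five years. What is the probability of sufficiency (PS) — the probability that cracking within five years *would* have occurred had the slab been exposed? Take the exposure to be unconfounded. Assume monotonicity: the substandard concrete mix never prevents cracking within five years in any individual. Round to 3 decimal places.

p₁ = P(outcome | exposed) = 1057/3213 = 0.32898
p₀ = P(outcome | unexposed) = 298/1252 = 0.23802
Under exogeneity and monotonicity, PS = (p₁ − p₀) / (1 − p₀).
PS = (0.32898 − 0.23802) / (1 − 0.23802) = 0.090957 / 0.76198 ≈ 0.1194

PS ≈ 0.119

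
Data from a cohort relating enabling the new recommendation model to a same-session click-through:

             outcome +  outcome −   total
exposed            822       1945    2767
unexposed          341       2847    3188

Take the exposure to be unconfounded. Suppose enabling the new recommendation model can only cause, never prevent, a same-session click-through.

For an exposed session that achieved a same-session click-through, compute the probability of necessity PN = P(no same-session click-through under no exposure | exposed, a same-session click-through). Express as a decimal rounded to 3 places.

PN ≈ 0.640

p₁ = P(outcome | exposed) = 822/2767 = 0.29707
p₀ = P(outcome | unexposed) = 341/3188 = 0.10696
Under exogeneity and monotonicity, PN = (p₁ − p₀)/p₁.
PN = (0.29707 − 0.10696) / 0.29707 ≈ 0.6399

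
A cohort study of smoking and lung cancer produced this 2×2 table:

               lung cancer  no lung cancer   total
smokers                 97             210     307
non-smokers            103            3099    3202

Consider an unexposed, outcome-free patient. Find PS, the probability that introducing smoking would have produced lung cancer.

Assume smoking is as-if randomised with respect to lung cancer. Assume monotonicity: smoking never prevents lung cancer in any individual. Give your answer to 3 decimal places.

p₁ = P(outcome | exposed) = 97/307 = 0.31596
p₀ = P(outcome | unexposed) = 103/3202 = 0.032167
Under exogeneity and monotonicity, PS = (p₁ − p₀)/(1 − p₀).
PS = (0.31596 − 0.032167) / 0.96783 ≈ 0.2932

PS ≈ 0.293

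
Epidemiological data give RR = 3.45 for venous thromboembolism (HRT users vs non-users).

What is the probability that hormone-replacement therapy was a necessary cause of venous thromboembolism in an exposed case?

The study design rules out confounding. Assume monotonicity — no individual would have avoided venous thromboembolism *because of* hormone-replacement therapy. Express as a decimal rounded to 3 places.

Under exogeneity and monotonicity, PN = (RR − 1) / RR = 1 − 1/RR.
PN = (3.45 − 1) / 3.45 = 2.45 / 3.45 ≈ 0.7101

PN ≈ 0.710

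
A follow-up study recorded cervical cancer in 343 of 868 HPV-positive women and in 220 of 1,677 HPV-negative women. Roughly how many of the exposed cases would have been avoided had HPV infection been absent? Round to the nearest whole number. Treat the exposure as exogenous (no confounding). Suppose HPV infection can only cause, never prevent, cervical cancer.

about 229 cases

p₁ = P(outcome | exposed) = 343/868 = 0.39516
p₀ = P(outcome | unexposed) = 220/1677 = 0.13119
PN = (p₁ − p₀)/p₁ = (0.39516 − 0.13119) / 0.39516 ≈ 0.66802.
Attributable cases ≈ PN × (exposed cases) = 0.66802 × 343 ≈ 229.13.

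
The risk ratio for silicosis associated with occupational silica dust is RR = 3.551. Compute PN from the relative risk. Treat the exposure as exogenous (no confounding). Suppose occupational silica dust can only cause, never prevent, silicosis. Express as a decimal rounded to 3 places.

Under exogeneity and monotonicity, PN = (RR − 1) / RR = 1 − 1/RR.
PN = (3.551 − 1) / 3.551 = 2.551 / 3.551 ≈ 0.7184

PN ≈ 0.718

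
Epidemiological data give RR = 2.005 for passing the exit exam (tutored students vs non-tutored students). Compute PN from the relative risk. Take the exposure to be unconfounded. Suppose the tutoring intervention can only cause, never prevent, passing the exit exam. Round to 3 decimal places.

PN ≈ 0.501

Under exogeneity and monotonicity, PN = (RR − 1) / RR = 1 − 1/RR.
PN = (2.005 − 1) / 2.005 = 1.005 / 2.005 ≈ 0.5012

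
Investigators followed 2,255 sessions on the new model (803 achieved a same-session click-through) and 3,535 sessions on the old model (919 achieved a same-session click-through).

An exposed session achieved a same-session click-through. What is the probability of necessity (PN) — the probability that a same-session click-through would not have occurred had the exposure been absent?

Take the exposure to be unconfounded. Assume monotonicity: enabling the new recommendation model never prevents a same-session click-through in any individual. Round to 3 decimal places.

PN ≈ 0.270

p₁ = P(outcome | exposed) = 803/2255 = 0.3561
p₀ = P(outcome | unexposed) = 919/3535 = 0.25997
Under exogeneity and monotonicity, PN = (p₁ − p₀) / p₁.
PN = (0.3561 − 0.25997) / 0.3561 = 0.096126 / 0.3561 ≈ 0.2699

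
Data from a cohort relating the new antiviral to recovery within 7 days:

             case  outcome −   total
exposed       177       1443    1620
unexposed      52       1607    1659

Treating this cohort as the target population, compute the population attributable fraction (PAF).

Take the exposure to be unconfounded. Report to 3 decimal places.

p₁ = P(outcome | exposed) = 177/1620 = 0.10926
p₀ = P(outcome | unexposed) = 52/1659 = 0.031344
Exposure prevalence π = 1620/3279 = 0.49405; overall risk P(Y=1) = 0.069838.
Under exogeneity, PAF = [P(Y=1) − p₀]/P(Y=1).
PAF = (0.069838 − 0.031344) / 0.069838 ≈ 0.5512

PAF ≈ 0.551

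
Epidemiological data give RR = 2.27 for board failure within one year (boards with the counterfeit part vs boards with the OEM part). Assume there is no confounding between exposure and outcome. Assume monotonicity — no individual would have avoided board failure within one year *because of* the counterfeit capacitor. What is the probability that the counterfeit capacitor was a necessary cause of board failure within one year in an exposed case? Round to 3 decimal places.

Under exogeneity and monotonicity, PN = (RR − 1) / RR = 1 − 1/RR.
PN = (2.27 − 1) / 2.27 = 1.27 / 2.27 ≈ 0.5595

PN ≈ 0.559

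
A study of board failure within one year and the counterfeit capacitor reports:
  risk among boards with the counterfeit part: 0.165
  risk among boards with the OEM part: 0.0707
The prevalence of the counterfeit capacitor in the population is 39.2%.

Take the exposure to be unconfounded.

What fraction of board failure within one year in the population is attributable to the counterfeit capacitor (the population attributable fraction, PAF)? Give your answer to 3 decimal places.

Let p₁ = 0.165, p₀ = 0.0707.
Overall risk P(Y=1) = π·p₁ + (1−π)·p₀ = 0.392×0.165 + 0.608×0.0707 = 0.10767.
Under exogeneity, PAF = [P(Y=1) − p₀] / P(Y=1).
PAF = (0.10767 − 0.0707) / 0.10767 ≈ 0.3433

PAF ≈ 0.343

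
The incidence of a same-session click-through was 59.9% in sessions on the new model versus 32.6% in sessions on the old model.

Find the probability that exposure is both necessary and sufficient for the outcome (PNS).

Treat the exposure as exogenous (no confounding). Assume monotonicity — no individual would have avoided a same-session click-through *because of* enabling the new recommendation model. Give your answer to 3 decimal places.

p₁ = 0.599, p₀ = 0.326.
Under exogeneity and monotonicity, PNS = p₁ − p₀.
PNS = 0.599 − 0.326 = 0.273

PNS ≈ 0.273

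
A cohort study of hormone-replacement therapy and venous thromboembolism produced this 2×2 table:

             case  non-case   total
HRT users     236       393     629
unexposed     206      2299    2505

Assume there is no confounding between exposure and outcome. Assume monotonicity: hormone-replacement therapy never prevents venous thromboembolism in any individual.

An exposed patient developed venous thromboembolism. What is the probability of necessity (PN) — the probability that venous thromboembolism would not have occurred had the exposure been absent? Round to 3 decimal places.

p₁ = P(outcome | exposed) = 236/629 = 0.3752
p₀ = P(outcome | unexposed) = 206/2505 = 0.082236
Under exogeneity and monotonicity, PN = (p₁ − p₀)/p₁.
PN = (0.3752 − 0.082236) / 0.3752 ≈ 0.7808

PN ≈ 0.781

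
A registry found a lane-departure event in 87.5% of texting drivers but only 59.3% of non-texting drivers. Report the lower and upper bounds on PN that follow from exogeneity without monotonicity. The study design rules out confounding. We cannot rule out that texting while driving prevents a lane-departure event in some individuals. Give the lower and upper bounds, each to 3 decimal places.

0.322 ≤ PN ≤ 0.465

p₁ = 0.875, p₀ = 0.593.
Under exogeneity alone the bounds on PN are max{0,(p₁−p₀)/p₁} ≤ PN ≤ min{1,(1−p₀)/p₁}.
  lower = (p₁ − p₀)/p₁ = 0.282 / 0.875 ≈ 0.3223
  upper = min{1, (1 − p₀)/p₁} = 0.407 / 0.875 ≈ 0.4651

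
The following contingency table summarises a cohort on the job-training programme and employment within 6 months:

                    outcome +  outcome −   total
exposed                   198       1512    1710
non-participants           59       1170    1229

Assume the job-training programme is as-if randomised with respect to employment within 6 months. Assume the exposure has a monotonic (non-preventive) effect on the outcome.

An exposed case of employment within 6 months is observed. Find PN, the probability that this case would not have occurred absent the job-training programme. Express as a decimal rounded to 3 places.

p₁ = P(outcome | exposed) = 198/1710 = 0.11579
p₀ = P(outcome | unexposed) = 59/1229 = 0.048007
Under exogeneity and monotonicity, PN = (p₁ − p₀) / p₁.
PN = (0.11579 − 0.048007) / 0.11579 = 0.067783 / 0.11579 ≈ 0.5854

PN ≈ 0.585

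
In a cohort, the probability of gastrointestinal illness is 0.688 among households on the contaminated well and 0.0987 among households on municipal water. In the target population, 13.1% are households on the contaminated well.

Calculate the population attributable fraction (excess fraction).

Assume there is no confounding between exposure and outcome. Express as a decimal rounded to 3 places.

Let p₁ = 0.688, p₀ = 0.0987.
Overall risk P(Y=1) = π·p₁ + (1−π)·p₀ = 0.131×0.688 + 0.869×0.0987 = 0.1759.
Under exogeneity, PAF = [P(Y=1) − p₀] / P(Y=1).
PAF = (0.1759 − 0.0987) / 0.1759 ≈ 0.4389

PAF ≈ 0.439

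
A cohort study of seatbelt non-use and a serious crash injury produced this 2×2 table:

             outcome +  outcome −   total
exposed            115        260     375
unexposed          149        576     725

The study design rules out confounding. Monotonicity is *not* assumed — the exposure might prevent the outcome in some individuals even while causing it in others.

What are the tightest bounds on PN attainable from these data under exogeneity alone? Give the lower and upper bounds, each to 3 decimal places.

0.330 ≤ PN ≤ 1.000

p₁ = P(outcome | exposed) = 115/375 = 0.30667
p₀ = P(outcome | unexposed) = 149/725 = 0.20552
Under exogeneity alone the bounds on PN are max{0,(p₁−p₀)/p₁} ≤ PN ≤ min{1,(1−p₀)/p₁}.
  lower = (p₁ − p₀)/p₁ = 0.10115 / 0.30667 ≈ 0.3298
  upper = min{1, (1 − p₀)/p₁} = 0.79448 / 0.30667 ≈ 2.5907 → capped at 1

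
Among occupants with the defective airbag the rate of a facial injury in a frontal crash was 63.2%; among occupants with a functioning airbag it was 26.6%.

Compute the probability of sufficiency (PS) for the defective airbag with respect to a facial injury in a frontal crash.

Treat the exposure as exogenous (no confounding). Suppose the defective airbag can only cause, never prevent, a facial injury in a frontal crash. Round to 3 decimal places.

PS ≈ 0.499

p₁ = 0.632, p₀ = 0.266.
Under exogeneity and monotonicity, PS = (p₁ − p₀) / (1 − p₀).
PS = (0.632 − 0.266) / (1 − 0.266) = 0.366 / 0.734 ≈ 0.4986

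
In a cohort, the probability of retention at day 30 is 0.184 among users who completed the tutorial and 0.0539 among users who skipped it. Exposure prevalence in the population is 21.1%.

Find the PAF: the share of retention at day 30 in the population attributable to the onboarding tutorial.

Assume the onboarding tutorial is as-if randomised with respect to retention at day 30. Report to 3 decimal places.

PAF ≈ 0.337

Let p₁ = 0.184, p₀ = 0.0539.
Overall risk P(Y=1) = π·p₁ + (1−π)·p₀ = 0.211×0.184 + 0.789×0.0539 = 0.081351.
Under exogeneity, PAF = [P(Y=1) − p₀] / P(Y=1).
PAF = (0.081351 − 0.0539) / 0.081351 ≈ 0.3374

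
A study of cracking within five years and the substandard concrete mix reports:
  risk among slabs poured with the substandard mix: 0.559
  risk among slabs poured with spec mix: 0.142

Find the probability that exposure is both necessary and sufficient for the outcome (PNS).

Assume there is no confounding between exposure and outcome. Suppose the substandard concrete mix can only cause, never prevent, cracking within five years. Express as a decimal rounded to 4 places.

Let p₁ = 0.559, p₀ = 0.142.
Under exogeneity and monotonicity, PNS = p₁ − p₀.
PNS = 0.559 − 0.142 = 0.417

PNS ≈ 0.4170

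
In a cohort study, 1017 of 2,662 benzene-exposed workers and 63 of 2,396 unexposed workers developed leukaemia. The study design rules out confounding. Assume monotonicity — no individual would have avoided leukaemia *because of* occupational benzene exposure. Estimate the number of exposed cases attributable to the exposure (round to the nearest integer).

about 947 cases

p₁ = P(outcome | exposed) = 1017/2662 = 0.38204
p₀ = P(outcome | unexposed) = 63/2396 = 0.026294
PN = (p₁ − p₀)/p₁ = (0.38204 − 0.026294) / 0.38204 ≈ 0.93118.
Attributable cases ≈ PN × (exposed cases) = 0.93118 × 1017 ≈ 947.01.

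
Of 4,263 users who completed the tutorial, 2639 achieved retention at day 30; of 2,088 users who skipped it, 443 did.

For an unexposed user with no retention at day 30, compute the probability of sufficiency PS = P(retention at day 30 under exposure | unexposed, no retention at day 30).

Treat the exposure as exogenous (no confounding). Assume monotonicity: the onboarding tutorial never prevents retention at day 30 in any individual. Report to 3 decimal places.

p₁ = P(outcome | exposed) = 2639/4263 = 0.61905
p₀ = P(outcome | unexposed) = 443/2088 = 0.21216
Under exogeneity and monotonicity, PS = (p₁ − p₀) / (1 − p₀).
PS = (0.61905 − 0.21216) / (1 − 0.21216) = 0.40688 / 0.78784 ≈ 0.5165

PS ≈ 0.516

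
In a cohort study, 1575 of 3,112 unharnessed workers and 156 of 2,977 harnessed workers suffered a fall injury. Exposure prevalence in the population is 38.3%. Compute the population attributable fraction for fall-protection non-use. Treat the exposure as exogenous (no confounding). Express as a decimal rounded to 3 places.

PAF ≈ 0.768

p₁ = P(outcome | exposed) = 1575/3112 = 0.50611
p₀ = P(outcome | unexposed) = 156/2977 = 0.052402
Overall risk P(Y=1) = π·p₁ + (1−π)·p₀ = 0.383×0.50611 + 0.617×0.052402 = 0.22617.
Under exogeneity, PAF = [P(Y=1) − p₀] / P(Y=1).
PAF = (0.22617 − 0.052402) / 0.22617 ≈ 0.7683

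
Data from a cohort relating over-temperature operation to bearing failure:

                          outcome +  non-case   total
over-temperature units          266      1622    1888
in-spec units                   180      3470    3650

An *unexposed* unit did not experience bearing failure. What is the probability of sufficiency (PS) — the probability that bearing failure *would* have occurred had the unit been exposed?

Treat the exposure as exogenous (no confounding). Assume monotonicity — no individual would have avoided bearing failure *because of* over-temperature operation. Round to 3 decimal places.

p₁ = P(outcome | exposed) = 266/1888 = 0.14089
p₀ = P(outcome | unexposed) = 180/3650 = 0.049315
Under exogeneity and monotonicity, PS = (p₁ − p₀)/(1 − p₀).
PS = (0.14089 − 0.049315) / 0.95068 ≈ 0.0963

PS ≈ 0.096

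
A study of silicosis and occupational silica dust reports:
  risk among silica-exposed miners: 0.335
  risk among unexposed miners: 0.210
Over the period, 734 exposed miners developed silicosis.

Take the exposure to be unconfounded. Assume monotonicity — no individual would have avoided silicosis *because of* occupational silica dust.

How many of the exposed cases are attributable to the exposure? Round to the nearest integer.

about 274 cases

Let p₁ = 0.335, p₀ = 0.21.
PN = (p₁ − p₀)/p₁ = (0.335 − 0.21) / 0.335 ≈ 0.37313.
Attributable cases ≈ PN × (exposed cases) = 0.37313 × 734 ≈ 273.88.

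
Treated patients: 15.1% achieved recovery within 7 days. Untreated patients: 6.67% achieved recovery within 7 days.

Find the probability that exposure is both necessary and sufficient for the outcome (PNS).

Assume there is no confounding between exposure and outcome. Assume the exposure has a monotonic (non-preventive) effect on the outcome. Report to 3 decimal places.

PNS ≈ 0.084

p₁ = 0.151, p₀ = 0.0667.
Under exogeneity and monotonicity, PNS = p₁ − p₀.
PNS = 0.151 − 0.0667 = 0.0843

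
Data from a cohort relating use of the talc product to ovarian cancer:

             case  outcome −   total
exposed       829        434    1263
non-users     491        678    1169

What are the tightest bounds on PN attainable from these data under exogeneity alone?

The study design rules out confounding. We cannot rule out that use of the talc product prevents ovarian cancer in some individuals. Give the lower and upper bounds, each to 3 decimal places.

p₁ = P(outcome | exposed) = 829/1263 = 0.65637
p₀ = P(outcome | unexposed) = 491/1169 = 0.42002
Under exogeneity alone the bounds on PN are max{0,(p₁−p₀)/p₁} ≤ PN ≤ min{1,(1−p₀)/p₁}.
  lower = (p₁ − p₀)/p₁ = 0.23636 / 0.65637 ≈ 0.3601
  upper = min{1, (1 − p₀)/p₁} = 0.57998 / 0.65637 ≈ 0.8836

0.360 ≤ PN ≤ 0.884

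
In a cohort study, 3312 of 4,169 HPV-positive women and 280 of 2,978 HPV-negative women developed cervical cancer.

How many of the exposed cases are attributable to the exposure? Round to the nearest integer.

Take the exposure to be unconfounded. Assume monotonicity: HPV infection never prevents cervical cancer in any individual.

about 2920 cases

p₁ = P(outcome | exposed) = 3312/4169 = 0.79444
p₀ = P(outcome | unexposed) = 280/2978 = 0.094023
PN = (p₁ − p₀)/p₁ = (0.79444 − 0.094023) / 0.79444 ≈ 0.88165.
Attributable cases ≈ PN × (exposed cases) = 0.88165 × 3312 ≈ 2920.02.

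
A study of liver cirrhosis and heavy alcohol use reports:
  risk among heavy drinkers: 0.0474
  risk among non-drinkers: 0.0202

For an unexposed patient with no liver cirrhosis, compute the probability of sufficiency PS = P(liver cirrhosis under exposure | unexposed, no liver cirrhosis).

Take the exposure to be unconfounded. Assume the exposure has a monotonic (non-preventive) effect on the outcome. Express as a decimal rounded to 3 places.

PS ≈ 0.028

Let p₁ = 0.0474, p₀ = 0.0202.
Under exogeneity and monotonicity, PS = (p₁ − p₀) / (1 − p₀).
PS = (0.0474 − 0.0202) / (1 − 0.0202) = 0.0272 / 0.9798 ≈ 0.0278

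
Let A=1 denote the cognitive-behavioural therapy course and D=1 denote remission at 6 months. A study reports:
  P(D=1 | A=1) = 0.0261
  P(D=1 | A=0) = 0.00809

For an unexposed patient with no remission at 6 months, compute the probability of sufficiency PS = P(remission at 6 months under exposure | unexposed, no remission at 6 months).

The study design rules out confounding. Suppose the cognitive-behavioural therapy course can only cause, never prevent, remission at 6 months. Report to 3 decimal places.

PS ≈ 0.018

Let p₁ = 0.0261, p₀ = 0.00809.
Under exogeneity and monotonicity, PS = (p₁ − p₀) / (1 − p₀).
PS = (0.0261 − 0.00809) / (1 − 0.00809) = 0.01801 / 0.99191 ≈ 0.0182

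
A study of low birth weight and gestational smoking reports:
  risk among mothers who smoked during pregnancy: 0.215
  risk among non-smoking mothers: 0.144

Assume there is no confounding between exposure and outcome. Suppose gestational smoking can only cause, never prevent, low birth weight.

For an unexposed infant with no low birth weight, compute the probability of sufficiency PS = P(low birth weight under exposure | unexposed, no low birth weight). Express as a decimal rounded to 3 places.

Let p₁ = 0.215, p₀ = 0.144.
Under exogeneity and monotonicity, PS = (p₁ − p₀) / (1 − p₀).
PS = (0.215 − 0.144) / (1 − 0.144) = 0.071 / 0.856 ≈ 0.0829

PS ≈ 0.083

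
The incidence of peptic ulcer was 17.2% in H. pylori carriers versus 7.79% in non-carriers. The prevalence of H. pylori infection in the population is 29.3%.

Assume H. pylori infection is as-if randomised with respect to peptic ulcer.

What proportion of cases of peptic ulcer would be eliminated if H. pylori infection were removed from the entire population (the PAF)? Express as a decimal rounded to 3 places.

p₁ = 0.172, p₀ = 0.0779.
Overall risk P(Y=1) = π·p₁ + (1−π)·p₀ = 0.293×0.172 + 0.707×0.0779 = 0.10547.
Under exogeneity, PAF = [P(Y=1) − p₀] / P(Y=1).
PAF = (0.10547 − 0.0779) / 0.10547 ≈ 0.2614

PAF ≈ 0.261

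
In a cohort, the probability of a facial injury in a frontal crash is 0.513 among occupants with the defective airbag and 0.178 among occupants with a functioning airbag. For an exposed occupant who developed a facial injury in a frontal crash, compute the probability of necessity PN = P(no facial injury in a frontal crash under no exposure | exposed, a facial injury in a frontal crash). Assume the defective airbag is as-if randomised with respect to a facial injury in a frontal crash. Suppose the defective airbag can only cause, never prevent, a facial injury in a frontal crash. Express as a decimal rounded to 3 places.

PN ≈ 0.653

Let p₁ = 0.513, p₀ = 0.178.
Under exogeneity and monotonicity, PN = (p₁ − p₀) / p₁.
PN = (0.513 − 0.178) / 0.513 = 0.335 / 0.513 ≈ 0.6530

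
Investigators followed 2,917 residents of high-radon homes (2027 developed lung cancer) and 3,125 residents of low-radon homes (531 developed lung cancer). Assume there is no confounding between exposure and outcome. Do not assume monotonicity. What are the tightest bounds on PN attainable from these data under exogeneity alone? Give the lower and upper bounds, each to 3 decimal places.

0.755 ≤ PN ≤ 1.000

p₁ = P(outcome | exposed) = 2027/2917 = 0.69489
p₀ = P(outcome | unexposed) = 531/3125 = 0.16992
Under exogeneity alone the bounds on PN are max{0,(p₁−p₀)/p₁} ≤ PN ≤ min{1,(1−p₀)/p₁}.
  lower = (p₁ − p₀)/p₁ = 0.52497 / 0.69489 ≈ 0.7555
  upper = min{1, (1 − p₀)/p₁} = 0.83008 / 0.69489 ≈ 1.1945 → capped at 1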